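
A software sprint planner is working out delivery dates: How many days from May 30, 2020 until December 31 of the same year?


Start: May 30, 2020
End: December 31, 2020
Days left in May: 1
June: 30
July: 31
August: 31
September: 30
... plus remaining months
Sum of remaining months: 214
Total: 1 + 214 = 215

215


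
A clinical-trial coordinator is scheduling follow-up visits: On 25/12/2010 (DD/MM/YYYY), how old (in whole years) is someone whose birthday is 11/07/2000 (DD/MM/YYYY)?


Birth: 2000-07-11
Reference: 2010-12-25
Year difference: 2010 - 2000 = 10
Has birthday (07-11) occurred by 12-25? Yes
Age in full years: 10

10


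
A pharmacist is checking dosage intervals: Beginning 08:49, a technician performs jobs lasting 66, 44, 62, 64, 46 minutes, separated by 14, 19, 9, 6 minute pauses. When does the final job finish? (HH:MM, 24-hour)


Start: 08:49 = 529 min from midnight
  after task 1 (66 min): 09:55
  after break (14 min): 10:09
  after task 2 (44 min): 10:53
  after break (19 min): 11:12
  after task 3 (62 min): 12:14
  after break (9 min): 12:23
  after task 4 (64 min): 13:27
  after break (6 min): 13:33
  after task 5 (46 min): 14:19
Total elapsed: 330 minutes
End time: 14:19

14:19


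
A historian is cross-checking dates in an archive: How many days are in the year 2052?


Year: 2052
Check leap year rules:
Divisible by 4? Yes
Divisible by 100? No
2052 is a leap year
Days: 366

366


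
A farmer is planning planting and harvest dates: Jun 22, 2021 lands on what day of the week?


Date: 2021-06-22
January 1, 2021 is a Friday
Day of year: 173
Offset from Jan 1: 172 days
172 mod 7 = 4
Result: Tuesday

Tuesday


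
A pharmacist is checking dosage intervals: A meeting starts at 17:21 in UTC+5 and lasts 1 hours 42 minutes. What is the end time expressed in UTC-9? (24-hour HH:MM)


Start: 17:21 in UTC+5
Step 1 - add duration:
  minutes: 21 + 42 = 63 (carry 1h)
  hours: 17 + 1 + 1 = 19
  end in UTC+5: 19:03
Step 2 - convert UTC+5 -> UTC-9:
  offset difference: -9 - (5) = -14 hours
  19 + (-14) = 5 -> mod 24 = 5
Result: 05:03 in UTC-9

05:03


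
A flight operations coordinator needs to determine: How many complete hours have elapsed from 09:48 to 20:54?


Start: 09:48
End: 20:54
Hour difference: 20 - 9 = 11 hours
Minute difference: 54 - 48 = 6 minutes
Total minutes: 666
Complete hours: 666 / 60 = 11 (remainder 6)

11


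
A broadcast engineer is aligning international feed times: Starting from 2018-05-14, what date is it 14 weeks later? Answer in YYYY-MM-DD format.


Start: 2018-05-14
Weeks to add: 14
Convert to days: 14 x 7 = 98 days
Add 98 days to 2018-05-14
Result: 2018-08-20

2018-08-20


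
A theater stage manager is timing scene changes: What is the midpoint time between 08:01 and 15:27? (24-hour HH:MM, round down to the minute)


Start time: 08:01 = 481 minutes from midnight
End time: 15:27 = 927 minutes from midnight
Sum: 481 + 927 = 1408
Midpoint: 1408 / 2 = 704 minutes
Convert: 704 / 60 = 11 hours, 44 minutes
Result: 11:44

11:44


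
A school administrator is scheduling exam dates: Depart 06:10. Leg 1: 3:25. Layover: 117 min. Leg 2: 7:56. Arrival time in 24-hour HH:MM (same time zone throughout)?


Depart: 06:10
Leg 1: +205 min -> 09:35
Layover: +117 min -> 11:32
Leg 2: +476 min -> 19:28
Total travel: 798 minutes = 13h 18m
Arrival: 19:28

19:28


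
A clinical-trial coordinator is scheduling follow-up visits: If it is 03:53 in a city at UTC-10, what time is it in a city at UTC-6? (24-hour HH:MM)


Local time: 03:53 at UTC-10 (offset -10h)
Target zone: UTC-6 (offset -6h)
Difference: -6 - (-10) = 4 hours
Calculation: 3 + (4) = 7
Result: 07:53

07:53


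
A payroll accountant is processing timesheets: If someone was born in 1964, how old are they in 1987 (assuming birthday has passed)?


Birth year: 1964
Current year: 1987
Age = current year - birth year
Age = 1987 - 1964 = 23

23


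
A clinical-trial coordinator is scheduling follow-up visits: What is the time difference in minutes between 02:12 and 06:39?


Start time: 02:12 = 132 minutes from midnight
End time: 06:39 = 399 minutes from midnight
Difference: 399 - 132 = 267 minutes
That is 4 hours and 27 minutes

267


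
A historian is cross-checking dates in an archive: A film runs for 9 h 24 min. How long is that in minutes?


Hours: 9
Minutes: 24
Convert hours to minutes: 9 x 60 = 540
Add remaining minutes: 540 + 24 = 564

564


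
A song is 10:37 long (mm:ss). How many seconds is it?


Minutes: 10
Extra seconds: 37
Seconds per minute: 60
Minutes to seconds: 10 x 60 = 600
Total: 600 + 37 = 637

637


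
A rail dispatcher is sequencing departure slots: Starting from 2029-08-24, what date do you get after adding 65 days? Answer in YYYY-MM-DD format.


Start: 2029-08-24
Adding 65 days
Days remaining in August: 7
After August: 58 days still to add
September 2029: 30 days, 28 remaining
October 2029 has 31 days, need 28
Result: 2029-10-28

2029-10-28


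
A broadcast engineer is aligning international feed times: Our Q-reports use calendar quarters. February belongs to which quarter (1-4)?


Month: February (month 2)
Q1: January-March (months 1-3)
Q2: April-June (months 4-6)
Q3: July-September (months 7-9)
Q4: October-December (months 10-12)
Month 2 falls in Q1

1


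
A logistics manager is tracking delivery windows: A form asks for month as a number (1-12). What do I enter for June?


Calendar month order:
5. May
6. June <--
7. July
June is month number 6

6


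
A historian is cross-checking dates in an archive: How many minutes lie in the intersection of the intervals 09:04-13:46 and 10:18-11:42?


Interval A: [544, 826] minutes from midnight
Interval B: [618, 702] minutes from midnight
Overlap start = max(544, 618) = 618
Overlap end = min(826, 702) = 702
Overlap = 702 - 618 = 84 minutes

84


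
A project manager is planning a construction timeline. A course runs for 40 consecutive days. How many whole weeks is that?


Total days: 40
Days per week: 7
Division: 40 / 7 = 5 remainder 5
Complete weeks: 5
Remaining days: 5

5


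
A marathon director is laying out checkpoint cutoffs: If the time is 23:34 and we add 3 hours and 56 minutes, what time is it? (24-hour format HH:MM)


Start time: 23:34
Adding: 3 hours 56 minutes
Minutes: 34 + 56 = 90
Minute overflow: 90 >= 60, so carry 1 hour, minutes = 30
Hours: 23 + 3 + 1 = 27
Hour wraparound: 27 mod 24 = 3
Result: 03:30

03:30


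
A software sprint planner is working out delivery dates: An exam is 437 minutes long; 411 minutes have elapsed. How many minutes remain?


Total budget: 437 minutes
Time used: 411 minutes
Remaining: 437 - 411 = 26 minutes
Percent used: 94.1%
Percent remaining: 5.9%

26


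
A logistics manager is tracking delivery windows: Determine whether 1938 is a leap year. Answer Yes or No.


Year: 1938
Divisible by 4? 1938 / 4 = 484.5 -> No
Not divisible by 4, so NOT a leap year

No


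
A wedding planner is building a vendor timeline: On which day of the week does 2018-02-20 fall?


Date: 2018-02-20
January 1, 2018 is a Monday
Day of year: 51
Offset from Jan 1: 50 days
50 mod 7 = 1
Result: Tuesday

Tuesday


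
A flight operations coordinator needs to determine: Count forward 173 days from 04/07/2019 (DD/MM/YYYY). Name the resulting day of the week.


Start: 2019-07-04 (Thursday)
Step 1 - find target date: add 173 days
  2019-07-04 + 173 days = 2019-12-24
Step 2 - day of week:
  173 mod 7 = 5
  Thursday + 5 days -> Tuesday
Result: Tuesday (2019-12-24)

Tuesday


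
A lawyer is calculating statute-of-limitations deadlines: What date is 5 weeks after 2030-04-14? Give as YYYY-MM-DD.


Start: 2030-04-14
Weeks to add: 5
Convert to days: 5 x 7 = 35 days
Add 35 days to 2030-04-14
Result: 2030-05-19

2030-05-19


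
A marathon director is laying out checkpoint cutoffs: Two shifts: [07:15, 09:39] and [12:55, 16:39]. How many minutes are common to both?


Interval A: [435, 579] minutes from midnight
Interval B: [775, 999] minutes from midnight
Overlap start = max(435, 775) = 775
Overlap end = min(579, 999) = 579
End <= start, so the intervals do not overlap: 0 minutes

0


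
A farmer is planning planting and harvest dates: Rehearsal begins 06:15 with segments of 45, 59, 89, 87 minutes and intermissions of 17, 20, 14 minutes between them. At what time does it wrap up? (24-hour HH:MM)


Start: 06:15 = 375 min from midnight
  after task 1 (45 min): 07:00
  after break (17 min): 07:17
  after task 2 (59 min): 08:16
  after break (20 min): 08:36
  after task 3 (89 min): 10:05
  after break (14 min): 10:19
  after task 4 (87 min): 11:46
Total elapsed: 331 minutes
End time: 11:46

11:46


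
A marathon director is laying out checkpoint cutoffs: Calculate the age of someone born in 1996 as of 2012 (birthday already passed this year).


Birth year: 1996
Current year: 2012
Age = current year - birth year
Age = 2012 - 1996 = 16

16


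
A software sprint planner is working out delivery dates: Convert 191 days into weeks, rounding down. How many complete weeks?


Total days: 191
Days per week: 7
Division: 191 / 7 = 27 remainder 2
Complete weeks: 27
Remaining days: 2

27


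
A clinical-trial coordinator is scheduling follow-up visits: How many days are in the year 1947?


Year: 1947
Check leap year rules:
Divisible by 4? No
1947 is not a leap year
Days: 365

365


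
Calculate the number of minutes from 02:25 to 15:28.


Start time: 02:25 = 145 minutes from midnight
End time: 15:28 = 928 minutes from midnight
Difference: 928 - 145 = 783 minutes
That is 13 hours and 3 minutes

783


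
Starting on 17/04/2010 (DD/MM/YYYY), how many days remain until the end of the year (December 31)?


Start: April 17, 2010
End: December 31, 2010
Days left in April: 13
May: 31
June: 30
July: 31
August: 31
... plus remaining months
Sum of remaining months: 245
Total: 13 + 245 = 258

258


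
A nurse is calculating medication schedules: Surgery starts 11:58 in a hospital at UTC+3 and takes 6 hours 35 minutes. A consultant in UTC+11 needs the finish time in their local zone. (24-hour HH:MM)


Start: 11:58 in UTC+3
Step 1 - add duration:
  minutes: 58 + 35 = 93 (carry 1h)
  hours: 11 + 6 + 1 = 18
  end in UTC+3: 18:33
Step 2 - convert UTC+3 -> UTC+11:
  offset difference: 11 - (3) = 8 hours
  18 + (8) = 26 -> mod 24 = 2
Result: 02:33 in UTC+11

02:33


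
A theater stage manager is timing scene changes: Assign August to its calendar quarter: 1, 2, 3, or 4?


Month: August (month 8)
Q1: January-March (months 1-3)
Q2: April-June (months 4-6)
Q3: July-September (months 7-9)
Q4: October-December (months 10-12)
Month 8 falls in Q3

3


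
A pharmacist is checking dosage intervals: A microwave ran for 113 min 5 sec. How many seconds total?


Minutes: 113
Extra seconds: 5
Seconds per minute: 60
Minutes to seconds: 113 x 60 = 6780
Total: 6780 + 5 = 6785

6785


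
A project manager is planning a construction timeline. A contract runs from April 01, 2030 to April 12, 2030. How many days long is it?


Start date: 2030-04-01
End date: 2030-04-12
Apr 2030: +11 days
Total: 11 days

11


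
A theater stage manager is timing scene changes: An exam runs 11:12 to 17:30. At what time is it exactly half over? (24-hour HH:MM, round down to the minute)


Start time: 11:12 = 672 minutes from midnight
End time: 17:30 = 1050 minutes from midnight
Sum: 672 + 1050 = 1722
Midpoint: 1722 / 2 = 861 minutes
Convert: 861 / 60 = 14 hours, 21 minutes
Result: 14:21

14:21


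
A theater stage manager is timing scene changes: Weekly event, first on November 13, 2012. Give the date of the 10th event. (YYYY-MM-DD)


First occurrence: 2012-11-13 (occurrence 1)
Each occurrence is 7 days after the previous.
Occurrence 10 is 9 weeks after the first.
9 weeks = 63 days
2012-11-13 + 63 days = 2013-01-15

2013-01-15


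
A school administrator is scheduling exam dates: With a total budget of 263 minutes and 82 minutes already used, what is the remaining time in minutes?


Total budget: 263 minutes
Time used: 82 minutes
Remaining: 263 - 82 = 181 minutes
Percent used: 31.2%
Percent remaining: 68.8%

181


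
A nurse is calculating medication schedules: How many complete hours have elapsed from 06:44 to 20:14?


Start: 06:44
End: 20:14
Hour difference: 20 - 6 = 14 hours
Minute difference: 14 - 44 = -30 minutes
Total minutes: 810
Complete hours: 810 / 60 = 13 (remainder 30)

13


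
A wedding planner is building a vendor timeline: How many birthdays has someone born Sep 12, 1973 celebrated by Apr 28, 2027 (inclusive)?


Birth: 1973-09-12
Reference: 2027-04-28
Year difference: 2027 - 1973 = 54
Has birthday (09-12) occurred by 04-28? No
Birthday not yet reached this year -> subtract 1
Age in full years: 53

53


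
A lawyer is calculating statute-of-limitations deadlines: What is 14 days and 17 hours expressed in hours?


Days: 14
Extra hours: 17
Hours per day: 24
Days to hours: 14 x 24 = 336
Total: 336 + 17 = 353

353


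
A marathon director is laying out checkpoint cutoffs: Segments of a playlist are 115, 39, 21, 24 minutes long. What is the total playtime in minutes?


Durations: 115, 39, 21, 24
Running sum: 115
+ 39 = 154
+ 21 = 175
+ 24 = 199
Total duration: 199 minutes
That is 3 hours and 19 minutes

199


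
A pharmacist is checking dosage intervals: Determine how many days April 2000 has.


Month: April
Year: 2000
April is a 30-day month
Total: 30 days

30


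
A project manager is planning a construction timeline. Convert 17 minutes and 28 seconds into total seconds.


Minutes: 17
Seconds: 28
Convert minutes to seconds: 17 x 60 = 1020
Add remaining seconds: 1020 + 28 = 1048

1048


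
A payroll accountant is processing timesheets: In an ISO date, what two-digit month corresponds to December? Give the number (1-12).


Calendar month order:
11. November
12. December <--
December is month number 12

12


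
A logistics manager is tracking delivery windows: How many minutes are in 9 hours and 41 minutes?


Hours: 9
Extra minutes: 41
Minutes per hour: 60
Hours to minutes: 9 x 60 = 540
Total: 540 + 41 = 581

581


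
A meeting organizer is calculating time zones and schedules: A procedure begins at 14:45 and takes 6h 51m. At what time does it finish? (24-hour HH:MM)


Start time: 14:45
Adding: 6 hours 51 minutes
Minutes: 45 + 51 = 96
Minute overflow: 96 >= 60, so carry 1 hour, minutes = 36
Hours: 14 + 6 + 1 = 21
Result: 21:36

21:36


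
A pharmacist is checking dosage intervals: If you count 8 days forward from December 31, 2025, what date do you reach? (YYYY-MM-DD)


Start: 2025-12-31
Adding 8 days
Days remaining in December: 0
After December: 8 days still to add
January 2026 has 31 days, need 8
Result: 2026-01-08

2026-01-08


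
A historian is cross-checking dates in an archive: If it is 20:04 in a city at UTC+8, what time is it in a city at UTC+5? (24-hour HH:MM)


Local time: 20:04 at UTC+8 (offset 8h)
Target zone: UTC+5 (offset 5h)
Difference: 5 - (8) = -3 hours
Calculation: 20 + (-3) = 17
Result: 17:04

17:04


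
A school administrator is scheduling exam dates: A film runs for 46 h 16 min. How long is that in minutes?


Hours: 46
Minutes: 16
Convert hours to minutes: 46 x 60 = 2760
Add remaining minutes: 2760 + 16 = 2776

2776


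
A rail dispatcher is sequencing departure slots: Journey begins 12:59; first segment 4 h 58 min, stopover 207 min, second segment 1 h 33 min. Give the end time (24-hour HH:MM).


Depart: 12:59
Leg 1: +298 min -> 17:57
Layover: +207 min -> 21:24
Leg 2: +93 min -> 22:57
Total travel: 598 minutes = 9h 58m
Arrival: 22:57

22:57


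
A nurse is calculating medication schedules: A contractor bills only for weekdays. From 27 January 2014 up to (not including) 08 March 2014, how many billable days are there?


Start: 2014-01-27 (Monday)
End (exclusive): 2014-03-08 (Saturday)
Total calendar days: 40
Full weeks: 40 // 7 = 5 -> 25 weekdays
Remaining 5 days starting on Monday:
  Mon(w), Tue(w), Wed(w), Thu(w), Fri(w) -> 5 weekdays
Total business days: 25 + 5 = 30

30


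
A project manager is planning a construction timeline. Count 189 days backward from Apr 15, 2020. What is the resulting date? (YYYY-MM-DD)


Start: 2020-04-15
Subtracting 189 days
Days already passed in April: 15
After going back through April: 174 more days to subtract
March 2020: 31 days, 143 remaining
February 2020: 29 days, 114 remaining
January 2020: 31 days, 83 remaining
December 2019: 31 days, 52 remaining
Result: 2019-10-09

2019-10-09


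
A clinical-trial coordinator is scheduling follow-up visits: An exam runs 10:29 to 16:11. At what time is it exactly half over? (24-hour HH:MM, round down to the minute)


Start time: 10:29 = 629 minutes from midnight
End time: 16:11 = 971 minutes from midnight
Sum: 629 + 971 = 1600
Midpoint: 1600 / 2 = 800 minutes
Convert: 800 / 60 = 13 hours, 20 minutes
Result: 13:20

13:20


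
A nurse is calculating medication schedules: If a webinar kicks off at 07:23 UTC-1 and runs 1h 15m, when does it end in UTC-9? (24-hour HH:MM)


Start: 07:23 in UTC-1
Step 1 - add duration:
  minutes: 23 + 15 = 38
  hours: 7 + 1 + 0 = 8
  end in UTC-1: 08:38
Step 2 - convert UTC-1 -> UTC-9:
  offset difference: -9 - (-1) = -8 hours
  8 + (-8) = 0 -> mod 24 = 0
Result: 00:38 in UTC-9

00:38


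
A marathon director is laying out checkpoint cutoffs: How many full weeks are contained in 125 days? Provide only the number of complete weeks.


Total days: 125
Days per week: 7
Division: 125 / 7 = 17 remainder 6
Complete weeks: 17
Remaining days: 6

17


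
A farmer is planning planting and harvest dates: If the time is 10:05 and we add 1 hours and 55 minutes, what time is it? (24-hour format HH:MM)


Start time: 10:05
Adding: 1 hours 55 minutes
Minutes: 5 + 55 = 60
Minute overflow: 60 >= 60, so carry 1 hour, minutes = 0
Hours: 10 + 1 + 1 = 12
Result: 12:00

12:00


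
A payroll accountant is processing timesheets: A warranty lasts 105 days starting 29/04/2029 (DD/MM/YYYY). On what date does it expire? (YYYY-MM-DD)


Start: 2029-04-29
Adding 105 days
Days remaining in April: 1
After April: 104 days still to add
May 2029: 31 days, 73 remaining
June 2029: 30 days, 43 remaining
July 2029: 31 days, 12 remaining
August 2029 has 31 days, need 12
Result: 2029-08-12

2029-08-12


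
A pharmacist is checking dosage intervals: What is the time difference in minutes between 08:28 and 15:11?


Start time: 08:28 = 508 minutes from midnight
End time: 15:11 = 911 minutes from midnight
Difference: 911 - 508 = 403 minutes
That is 6 hours and 43 minutes

403


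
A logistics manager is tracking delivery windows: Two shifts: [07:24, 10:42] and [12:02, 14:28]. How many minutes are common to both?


Interval A: [444, 642] minutes from midnight
Interval B: [722, 868] minutes from midnight
Overlap start = max(444, 722) = 722
Overlap end = min(642, 868) = 642
End <= start, so the intervals do not overlap: 0 minutes

0


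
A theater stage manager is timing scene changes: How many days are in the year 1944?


Year: 1944
Check leap year rules:
Divisible by 4? Yes
Divisible by 100? No
1944 is a leap year
Days: 366

366


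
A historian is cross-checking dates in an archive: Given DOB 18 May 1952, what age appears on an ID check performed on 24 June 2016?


Birth: 1952-05-18
Reference: 2016-06-24
Year difference: 2016 - 1952 = 64
Has birthday (05-18) occurred by 06-24? Yes
Age in full years: 64

64


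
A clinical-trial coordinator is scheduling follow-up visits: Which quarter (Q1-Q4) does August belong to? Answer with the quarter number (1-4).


Month: August (month 8)
Q1: January-March (months 1-3)
Q2: April-June (months 4-6)
Q3: July-September (months 7-9)
Q4: October-December (months 10-12)
Month 8 falls in Q3

3


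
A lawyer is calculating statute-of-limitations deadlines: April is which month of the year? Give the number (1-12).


Calendar month order:
3. March
4. April <--
5. May
April is month number 4

4


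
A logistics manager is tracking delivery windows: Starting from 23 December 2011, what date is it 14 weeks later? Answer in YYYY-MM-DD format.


Start: 2011-12-23
Weeks to add: 14
Convert to days: 14 x 7 = 98 days
Add 98 days to 2011-12-23
Result: 2012-03-30

2012-03-30


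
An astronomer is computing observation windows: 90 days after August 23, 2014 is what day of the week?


Start: 2014-08-23 (Saturday)
Step 1 - find target date: add 90 days
  2014-08-23 + 90 days = 2014-11-21
Step 2 - day of week:
  90 mod 7 = 6
  Saturday + 6 days -> Friday
Result: Friday (2014-11-21)

Friday


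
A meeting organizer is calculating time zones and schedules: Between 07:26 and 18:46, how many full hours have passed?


Start: 07:26
End: 18:46
Hour difference: 18 - 7 = 11 hours
Minute difference: 46 - 26 = 20 minutes
Total minutes: 680
Complete hours: 680 / 60 = 11 (remainder 20)

11


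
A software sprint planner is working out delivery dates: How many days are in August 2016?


Month: August
Year: 2016
August is a 31-day month
Total: 31 days

31


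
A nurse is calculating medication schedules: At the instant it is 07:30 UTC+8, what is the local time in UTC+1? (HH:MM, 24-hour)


Local time: 07:30 at UTC+8 (offset 8h)
Target zone: UTC+1 (offset 1h)
Difference: 1 - (8) = -7 hours
Calculation: 7 + (-7) = 0
Result: 00:30

00:30


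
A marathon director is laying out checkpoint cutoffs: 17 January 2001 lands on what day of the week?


Date: 2001-01-17
January 1, 2001 is a Monday
Day of year: 17
Offset from Jan 1: 16 days
16 mod 7 = 2
Result: Wednesday

Wednesday


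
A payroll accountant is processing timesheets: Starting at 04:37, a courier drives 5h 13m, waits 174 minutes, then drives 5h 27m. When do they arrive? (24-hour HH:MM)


Depart: 04:37
Leg 1: +313 min -> 09:50
Layover: +174 min -> 12:44
Leg 2: +327 min -> 18:11
Total travel: 814 minutes = 13h 34m
Arrival: 18:11

18:11


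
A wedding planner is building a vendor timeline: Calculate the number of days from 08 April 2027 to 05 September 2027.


Start date: 2027-04-08
End date: 2027-09-05
Apr 2027: +23 days
May 2027: +31 days
Jun 2027: +30 days
... (3 more months)
Total: 150 days

150


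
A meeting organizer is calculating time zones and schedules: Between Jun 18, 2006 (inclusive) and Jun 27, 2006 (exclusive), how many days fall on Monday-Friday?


Start: 2006-06-18 (Sunday)
End (exclusive): 2006-06-27 (Tuesday)
Total calendar days: 9
Full weeks: 9 // 7 = 1 -> 5 weekdays
Remaining 2 days starting on Sunday:
  Sun(-), Mon(w) -> 1 weekdays
Total business days: 5 + 1 = 6

6


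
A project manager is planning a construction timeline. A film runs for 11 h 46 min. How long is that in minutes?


Hours: 11
Minutes: 46
Convert hours to minutes: 11 x 60 = 660
Add remaining minutes: 660 + 46 = 706

706


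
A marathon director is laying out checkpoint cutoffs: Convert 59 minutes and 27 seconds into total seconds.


Minutes: 59
Seconds: 27
Convert minutes to seconds: 59 x 60 = 3540
Add remaining seconds: 3540 + 27 = 3567

3567


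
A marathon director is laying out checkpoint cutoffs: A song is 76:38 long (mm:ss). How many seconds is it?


Minutes: 76
Extra seconds: 38
Seconds per minute: 60
Minutes to seconds: 76 x 60 = 4560
Total: 4560 + 38 = 4598

4598


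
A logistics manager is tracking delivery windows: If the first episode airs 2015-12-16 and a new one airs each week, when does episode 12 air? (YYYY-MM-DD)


First occurrence: 2015-12-16 (occurrence 1)
Each occurrence is 7 days after the previous.
Occurrence 12 is 11 weeks after the first.
11 weeks = 77 days
2015-12-16 + 77 days = 2016-03-02

2016-03-02


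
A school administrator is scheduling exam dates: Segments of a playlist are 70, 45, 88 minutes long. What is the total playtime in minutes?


Durations: 70, 45, 88
Running sum: 70
+ 45 = 115
+ 88 = 203
Total duration: 203 minutes
That is 3 hours and 23 minutes

203


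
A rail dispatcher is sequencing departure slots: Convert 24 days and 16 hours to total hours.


Days: 24
Extra hours: 16
Hours per day: 24
Days to hours: 24 x 24 = 576
Total: 576 + 16 = 592

592


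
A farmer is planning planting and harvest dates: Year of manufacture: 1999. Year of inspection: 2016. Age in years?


Birth year: 1999
Current year: 2016
Age = current year - birth year
Age = 2016 - 1999 = 17

17


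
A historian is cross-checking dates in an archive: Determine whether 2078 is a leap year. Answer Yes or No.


Year: 2078
Divisible by 4? 2078 / 4 = 519.5 -> No
Not divisible by 4, so NOT a leap year

No


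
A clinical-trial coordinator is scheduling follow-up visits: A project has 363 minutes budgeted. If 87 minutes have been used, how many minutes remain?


Total budget: 363 minutes
Time used: 87 minutes
Remaining: 363 - 87 = 276 minutes
Percent used: 24.0%
Percent remaining: 76.0%

276


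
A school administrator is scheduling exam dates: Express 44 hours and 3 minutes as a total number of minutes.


Hours: 44
Extra minutes: 3
Minutes per hour: 60
Hours to minutes: 44 x 60 = 2640
Total: 2640 + 3 = 2643

2643


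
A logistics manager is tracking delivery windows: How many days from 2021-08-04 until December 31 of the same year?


Start: August 04, 2021
End: December 31, 2021
Days left in August: 27
September: 30
October: 31
November: 30
December: 31
Sum of remaining months: 122
Total: 27 + 122 = 149

149


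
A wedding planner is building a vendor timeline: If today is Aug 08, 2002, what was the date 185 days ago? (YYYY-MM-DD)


Start: 2002-08-08
Subtracting 185 days
Days already passed in August: 8
After going back through August: 177 more days to subtract
July 2002: 31 days, 146 remaining
June 2002: 30 days, 116 remaining
May 2002: 31 days, 85 remaining
April 2002: 30 days, 55 remaining
Result: 2002-02-04

2002-02-04


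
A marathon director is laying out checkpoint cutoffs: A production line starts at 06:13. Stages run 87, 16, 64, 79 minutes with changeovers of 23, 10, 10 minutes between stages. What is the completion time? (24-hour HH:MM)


Start: 06:13 = 373 min from midnight
  after task 1 (87 min): 07:40
  after break (23 min): 08:03
  after task 2 (16 min): 08:19
  after break (10 min): 08:29
  after task 3 (64 min): 09:33
  after break (10 min): 09:43
  after task 4 (79 min): 11:02
Total elapsed: 289 minutes
End time: 11:02

11:02


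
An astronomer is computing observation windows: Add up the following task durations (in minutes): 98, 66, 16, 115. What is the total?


Durations: 98, 66, 16, 115
Running sum: 98
+ 66 = 164
+ 16 = 180
+ 115 = 295
Total duration: 295 minutes
That is 4 hours and 55 minutes

295


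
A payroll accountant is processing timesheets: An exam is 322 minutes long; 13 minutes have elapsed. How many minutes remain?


Total budget: 322 minutes
Time used: 13 minutes
Remaining: 322 - 13 = 309 minutes
Percent used: 4.0%
Percent remaining: 96.0%

309


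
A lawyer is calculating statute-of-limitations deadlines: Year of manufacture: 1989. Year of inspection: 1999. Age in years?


Birth year: 1989
Current year: 1999
Age = current year - birth year
Age = 1999 - 1989 = 10

10


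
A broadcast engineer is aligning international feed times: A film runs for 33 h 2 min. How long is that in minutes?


Hours: 33
Minutes: 2
Convert hours to minutes: 33 x 60 = 1980
Add remaining minutes: 1980 + 2 = 1982

1982


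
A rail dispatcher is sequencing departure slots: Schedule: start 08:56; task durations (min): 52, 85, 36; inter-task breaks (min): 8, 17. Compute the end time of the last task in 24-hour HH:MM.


Start: 08:56 = 536 min from midnight
  after task 1 (52 min): 09:48
  after break (8 min): 09:56
  after task 2 (85 min): 11:21
  after break (17 min): 11:38
  after task 3 (36 min): 12:14
Total elapsed: 198 minutes
End time: 12:14

12:14


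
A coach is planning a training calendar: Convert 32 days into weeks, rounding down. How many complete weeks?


Total days: 32
Days per week: 7
Division: 32 / 7 = 4 remainder 4
Complete weeks: 4
Remaining days: 4

4


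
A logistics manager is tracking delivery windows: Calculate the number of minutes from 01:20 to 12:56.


Start time: 01:20 = 80 minutes from midnight
End time: 12:56 = 776 minutes from midnight
Difference: 776 - 80 = 696 minutes
That is 11 hours and 36 minutes

696


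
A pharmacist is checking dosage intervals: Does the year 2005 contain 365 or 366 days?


Year: 2005
Check leap year rules:
Divisible by 4? No
2005 is not a leap year
Days: 365

365


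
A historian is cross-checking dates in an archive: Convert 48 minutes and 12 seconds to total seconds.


Minutes: 48
Extra seconds: 12
Seconds per minute: 60
Minutes to seconds: 48 x 60 = 2880
Total: 2880 + 12 = 2892

2892


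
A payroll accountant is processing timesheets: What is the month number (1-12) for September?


Calendar month order:
8. August
9. September <--
10. October
September is month number 9

9


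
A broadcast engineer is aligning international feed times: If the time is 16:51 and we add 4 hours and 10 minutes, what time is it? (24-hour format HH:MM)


Start time: 16:51
Adding: 4 hours 10 minutes
Minutes: 51 + 10 = 61
Minute overflow: 61 >= 60, so carry 1 hour, minutes = 1
Hours: 16 + 4 + 1 = 21
Result: 21:01

21:01


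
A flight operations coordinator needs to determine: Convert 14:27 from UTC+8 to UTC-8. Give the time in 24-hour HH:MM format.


Local time: 14:27 at UTC+8 (offset 8h)
Target zone: UTC-8 (offset -8h)
Difference: -8 - (8) = -16 hours
Calculation: 14 + (-16) = -2
Wraparound: (-2) mod 24 = 22
Result: 22:27

22:27


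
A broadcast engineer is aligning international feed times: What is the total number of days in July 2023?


Month: July
Year: 2023
July is a 31-day month
Total: 31 days

31


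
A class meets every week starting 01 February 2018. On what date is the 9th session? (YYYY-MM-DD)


First occurrence: 2018-02-01 (occurrence 1)
Each occurrence is 7 days after the previous.
Occurrence 9 is 8 weeks after the first.
8 weeks = 56 days
2018-02-01 + 56 days = 2018-03-29

2018-03-29


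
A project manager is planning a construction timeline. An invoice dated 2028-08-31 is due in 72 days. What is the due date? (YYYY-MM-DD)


Start: 2028-08-31
Adding 72 days
Days remaining in August: 0
After August: 72 days still to add
September 2028: 30 days, 42 remaining
October 2028: 31 days, 11 remaining
November 2028 has 30 days, need 11
Result: 2028-11-11

2028-11-11


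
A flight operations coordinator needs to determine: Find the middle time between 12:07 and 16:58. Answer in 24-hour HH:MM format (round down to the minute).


Start time: 12:07 = 727 minutes from midnight
End time: 16:58 = 1018 minutes from midnight
Sum: 727 + 1018 = 1745
Midpoint: 1745 / 2 = 872 minutes
Convert: 872 / 60 = 14 hours, 32 minutes
Result: 14:32

14:32


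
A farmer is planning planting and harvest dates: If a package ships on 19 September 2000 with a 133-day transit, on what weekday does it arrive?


Start: 2000-09-19 (Tuesday)
Step 1 - find target date: add 133 days
  2000-09-19 + 133 days = 2001-01-30
Step 2 - day of week:
  133 mod 7 = 0
  Tuesday + 0 days -> Tuesday
Result: Tuesday (2001-01-30)

Tuesday


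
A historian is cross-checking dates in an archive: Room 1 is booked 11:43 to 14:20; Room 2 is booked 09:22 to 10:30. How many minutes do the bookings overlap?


Interval A: [703, 860] minutes from midnight
Interval B: [562, 630] minutes from midnight
Overlap start = max(703, 562) = 703
Overlap end = min(860, 630) = 630
End <= start, so the intervals do not overlap: 0 minutes

0


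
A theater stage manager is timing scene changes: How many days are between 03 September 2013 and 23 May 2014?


Start date: 2013-09-03
End date: 2014-05-23
Sep 2013: +28 days
Oct 2013: +31 days
Nov 2013: +30 days
... (6 more months)
Total: 262 days

262


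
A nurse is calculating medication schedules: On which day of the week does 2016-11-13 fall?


Date: 2016-11-13
January 1, 2016 is a Friday
Day of year: 318
Offset from Jan 1: 317 days
317 mod 7 = 2
Result: Sunday

Sunday


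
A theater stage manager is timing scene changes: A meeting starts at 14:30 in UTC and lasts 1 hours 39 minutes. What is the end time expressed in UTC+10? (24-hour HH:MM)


Start: 14:30 in UTC
Step 1 - add duration:
  minutes: 30 + 39 = 69 (carry 1h)
  hours: 14 + 1 + 1 = 16
  end in UTC: 16:09
Step 2 - convert UTC -> UTC+10:
  offset difference: 10 - (0) = 10 hours
  16 + (10) = 26 -> mod 24 = 2
Result: 02:09 in UTC+10

02:09


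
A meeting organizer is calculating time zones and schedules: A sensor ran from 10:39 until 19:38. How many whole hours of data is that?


Start: 10:39
End: 19:38
Hour difference: 19 - 10 = 9 hours
Minute difference: 38 - 39 = -1 minutes
Total minutes: 539
Complete hours: 539 / 60 = 8 (remainder 59)

8


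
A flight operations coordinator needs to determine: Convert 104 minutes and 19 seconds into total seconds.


Minutes: 104
Seconds: 19
Convert minutes to seconds: 104 x 60 = 6240
Add remaining seconds: 6240 + 19 = 6259

6259


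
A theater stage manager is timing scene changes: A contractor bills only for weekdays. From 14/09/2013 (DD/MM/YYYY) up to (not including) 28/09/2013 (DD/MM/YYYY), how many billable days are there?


Start: 2013-09-14 (Saturday)
End (exclusive): 2013-09-28 (Saturday)
Total calendar days: 14
Full weeks: 14 // 7 = 2 -> 10 weekdays
Remaining 0 days starting on Saturday:
Total business days: 10 + 0 = 10

10


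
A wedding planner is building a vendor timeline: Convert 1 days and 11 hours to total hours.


Days: 1
Extra hours: 11
Hours per day: 24
Days to hours: 1 x 24 = 24
Total: 24 + 11 = 35

35


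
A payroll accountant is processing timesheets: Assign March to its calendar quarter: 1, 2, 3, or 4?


Month: March (month 3)
Q1: January-March (months 1-3)
Q2: April-June (months 4-6)
Q3: July-September (months 7-9)
Q4: October-December (months 10-12)
Month 3 falls in Q1

1


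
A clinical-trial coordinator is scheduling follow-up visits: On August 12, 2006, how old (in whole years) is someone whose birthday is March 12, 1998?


Birth: 1998-03-12
Reference: 2006-08-12
Year difference: 2006 - 1998 = 8
Has birthday (03-12) occurred by 08-12? Yes
Age in full years: 8

8


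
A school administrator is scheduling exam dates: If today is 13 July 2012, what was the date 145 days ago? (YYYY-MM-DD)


Start: 2012-07-13
Subtracting 145 days
Days already passed in July: 13
After going back through July: 132 more days to subtract
June 2012: 30 days, 102 remaining
May 2012: 31 days, 71 remaining
April 2012: 30 days, 41 remaining
March 2012: 31 days, 10 remaining
Result: 2012-02-19

2012-02-19


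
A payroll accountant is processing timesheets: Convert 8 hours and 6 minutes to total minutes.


Hours: 8
Extra minutes: 6
Minutes per hour: 60
Hours to minutes: 8 x 60 = 480
Total: 480 + 6 = 486

486


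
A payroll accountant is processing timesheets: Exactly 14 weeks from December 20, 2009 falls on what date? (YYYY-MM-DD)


Start: 2009-12-20
Weeks to add: 14
Convert to days: 14 x 7 = 98 days
Add 98 days to 2009-12-20
Result: 2010-03-28

2010-03-28


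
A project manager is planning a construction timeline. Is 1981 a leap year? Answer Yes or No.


Year: 1981
Divisible by 4? 1981 / 4 = 495.25 -> No
Not divisible by 4, so NOT a leap year

No


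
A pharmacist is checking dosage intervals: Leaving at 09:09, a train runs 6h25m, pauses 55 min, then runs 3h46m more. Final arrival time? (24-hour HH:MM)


Depart: 09:09
Leg 1: +385 min -> 15:34
Layover: +55 min -> 16:29
Leg 2: +226 min -> 20:15
Total travel: 666 minutes = 11h 6m
Arrival: 20:15

20:15


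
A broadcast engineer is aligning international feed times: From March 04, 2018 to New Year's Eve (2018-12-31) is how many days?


Start: March 04, 2018
End: December 31, 2018
Days left in March: 27
April: 30
May: 31
June: 30
July: 31
... plus remaining months
Sum of remaining months: 275
Total: 27 + 275 = 302

302


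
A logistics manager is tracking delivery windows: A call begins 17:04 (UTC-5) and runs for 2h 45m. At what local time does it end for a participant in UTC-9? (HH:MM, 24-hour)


Start: 17:04 in UTC-5
Step 1 - add duration:
  minutes: 4 + 45 = 49
  hours: 17 + 2 + 0 = 19
  end in UTC-5: 19:49
Step 2 - convert UTC-5 -> UTC-9:
  offset difference: -9 - (-5) = -4 hours
  19 + (-4) = 15 -> mod 24 = 15
Result: 15:49 in UTC-9

15:49


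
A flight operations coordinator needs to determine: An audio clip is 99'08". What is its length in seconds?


Minutes: 99
Seconds: 8
Convert minutes to seconds: 99 x 60 = 5940
Add remaining seconds: 5940 + 8 = 5948

5948


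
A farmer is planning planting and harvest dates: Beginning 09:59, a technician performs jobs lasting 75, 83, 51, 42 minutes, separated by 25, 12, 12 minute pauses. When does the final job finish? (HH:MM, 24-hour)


Start: 09:59 = 599 min from midnight
  after task 1 (75 min): 11:14
  after break (25 min): 11:39
  after task 2 (83 min): 13:02
  after break (12 min): 13:14
  after task 3 (51 min): 14:05
  after break (12 min): 14:17
  after task 4 (42 min): 14:59
Total elapsed: 300 minutes
End time: 14:59

14:59


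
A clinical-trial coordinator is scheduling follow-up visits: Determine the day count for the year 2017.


Year: 2017
Check leap year rules:
Divisible by 4? No
2017 is not a leap year
Days: 365

365


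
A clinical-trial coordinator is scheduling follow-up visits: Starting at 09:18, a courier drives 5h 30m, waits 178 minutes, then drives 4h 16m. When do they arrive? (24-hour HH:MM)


Depart: 09:18
Leg 1: +330 min -> 14:48
Layover: +178 min -> 17:46
Leg 2: +256 min -> 22:02
Total travel: 764 minutes = 12h 44m
Arrival: 22:02

22:02


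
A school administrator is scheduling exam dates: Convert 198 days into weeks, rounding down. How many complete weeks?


Total days: 198
Days per week: 7
Division: 198 / 7 = 28 remainder 2
Complete weeks: 28
Remaining days: 2

28


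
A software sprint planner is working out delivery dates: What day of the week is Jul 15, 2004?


Date: 2004-07-15
January 1, 2004 is a Thursday
Day of year: 197
Offset from Jan 1: 196 days
196 mod 7 = 0
Result: Thursday

Thursday


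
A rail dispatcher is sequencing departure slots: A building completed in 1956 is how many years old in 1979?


Birth year: 1956
Current year: 1979
Age = current year - birth year
Age = 1979 - 1956 = 23

23


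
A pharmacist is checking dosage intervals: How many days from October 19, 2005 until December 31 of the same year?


Start: October 19, 2005
End: December 31, 2005
Days left in October: 12
November: 30
December: 31
Sum of remaining months: 61
Total: 12 + 61 = 73

73


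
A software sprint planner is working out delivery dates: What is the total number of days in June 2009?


Month: June
Year: 2009
June is a 30-day month
Total: 30 days

30


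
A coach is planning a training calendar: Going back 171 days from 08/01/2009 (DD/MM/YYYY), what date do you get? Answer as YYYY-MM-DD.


Start: 2009-01-08
Subtracting 171 days
Days already passed in January: 8
After going back through January: 163 more days to subtract
December 2008: 31 days, 132 remaining
November 2008: 30 days, 102 remaining
October 2008: 31 days, 71 remaining
September 2008: 30 days, 41 remaining
Result: 2008-07-21

2008-07-21


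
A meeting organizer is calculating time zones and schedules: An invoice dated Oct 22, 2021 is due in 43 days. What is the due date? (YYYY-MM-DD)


Start: 2021-10-22
Adding 43 days
Days remaining in October: 9
After October: 34 days still to add
November 2021: 30 days, 4 remaining
December 2021 has 31 days, need 4
Result: 2021-12-04

2021-12-04


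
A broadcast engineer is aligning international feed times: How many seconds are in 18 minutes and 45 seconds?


Minutes: 18
Extra seconds: 45
Seconds per minute: 60
Minutes to seconds: 18 x 60 = 1080
Total: 1080 + 45 = 1125

1125
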